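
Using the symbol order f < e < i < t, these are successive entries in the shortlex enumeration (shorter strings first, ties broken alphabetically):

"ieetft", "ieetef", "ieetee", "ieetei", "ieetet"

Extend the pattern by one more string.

ieetif

The successor of ieetet increments the rightmost position that isn't already t and resets every position after it to f.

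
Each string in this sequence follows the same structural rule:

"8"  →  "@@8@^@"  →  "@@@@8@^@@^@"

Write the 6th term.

s(k+1) = @@·s(k)·@^@, so each term gains @@ as a prefix and @^@ as a suffix.
From @@@@8@^@@^@, 3 further steps: @@@@8@^@@^@ → @@@@@@8@^@@^@@^@ → @@@@@@@@8@^@@^@@^@@^@ → (answer).

@@@@@@@@@@8@^@@^@@^@@^@@^@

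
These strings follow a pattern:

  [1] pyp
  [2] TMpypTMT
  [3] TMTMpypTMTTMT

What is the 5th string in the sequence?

TMTMTMTMpypTMTTMTTMTTMT

Every step adds TM to the front and TMT to the end of the previous string.
From TMTMpypTMTTMT, 2 further steps: TMTMpypTMTTMT → TMTMTMpypTMTTMTTMT → (answer).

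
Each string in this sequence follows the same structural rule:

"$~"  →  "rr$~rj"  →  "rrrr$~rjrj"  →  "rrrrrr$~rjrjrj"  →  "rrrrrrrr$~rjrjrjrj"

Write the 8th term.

s(k+1) = rr·s(k)·rj, so each term gains rr as a prefix and rj as a suffix.
From rrrrrrrr$~rjrjrjrj, 3 further steps: rrrrrrrr$~rjrjrjrj → rrrrrrrrrr$~rjrjrjrjrj → rrrrrrrrrrrr$~rjrjrjrjrjrj → (answer).

rrrrrrrrrrrrrr$~rjrjrjrjrjrjrj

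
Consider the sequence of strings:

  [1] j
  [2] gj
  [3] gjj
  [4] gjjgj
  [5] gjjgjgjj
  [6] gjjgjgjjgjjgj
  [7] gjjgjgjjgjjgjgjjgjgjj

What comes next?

From term 3 onward, concatenate the last term with the second-to-last: gj·j = gjj, gjj·gj = gjjgj, …
Continuing: gjjgjgjjgjjgjgjjgjgjj · gjjgjgjjgjjgj gives term 8.

gjjgjgjjgjjgjgjjgjgjjgjjgjgjjgjjgj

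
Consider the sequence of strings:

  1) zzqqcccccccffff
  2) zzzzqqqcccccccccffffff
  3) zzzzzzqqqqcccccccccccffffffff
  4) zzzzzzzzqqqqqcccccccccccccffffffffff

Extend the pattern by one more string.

zzzzzzzzzzqqqqqqcccccccccccccccffffffffffff

Term n consists of 2n-2 z's, followed by n q's, followed by 2n+3 c's, followed by 2n f's, where the shown terms are n = 2, 3, 4, 5.
Setting n = 6 gives 10, 6, 15, 12 characters in each block.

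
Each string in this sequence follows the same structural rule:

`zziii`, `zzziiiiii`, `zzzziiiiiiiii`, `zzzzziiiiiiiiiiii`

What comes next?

Each string has the form z^{n+1} i^{3n} (n = 1, 2, …).
For the next term, n = 5, so the run lengths are 6, 15.

zzzzzziiiiiiiiiiiiiii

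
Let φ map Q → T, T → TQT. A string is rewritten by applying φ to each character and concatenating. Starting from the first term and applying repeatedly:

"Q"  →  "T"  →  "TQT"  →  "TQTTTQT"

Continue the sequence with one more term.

Apply φ to TQTTTQT symbol by symbol: T→TQT, Q→T, T→TQT, T→TQT, T→TQT, Q→T, T→TQT; joined: TQT T TQT TQT TQT T TQT.

TQTTTQTTQTTQTTTQT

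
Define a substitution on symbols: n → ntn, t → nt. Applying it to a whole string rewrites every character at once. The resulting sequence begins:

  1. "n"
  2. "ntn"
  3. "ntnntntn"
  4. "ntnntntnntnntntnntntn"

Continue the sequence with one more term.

Rewriting the 21 symbols of ntnntntnntnntntnntntn one by one yields ntn nt ntn ntn nt ntn nt ntn ntn nt ntn ntn nt ntn nt ntn ntn nt ntn nt ntn; concatenated:

ntnntntnntnntntnntntnntnntntnntnntntnntntnntnntntnntntn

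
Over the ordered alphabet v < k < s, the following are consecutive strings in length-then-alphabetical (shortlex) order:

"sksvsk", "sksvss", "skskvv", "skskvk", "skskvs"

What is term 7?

Advancing 2 positions from skskvs through skskvs → skskkv reaches term 7.

skskkk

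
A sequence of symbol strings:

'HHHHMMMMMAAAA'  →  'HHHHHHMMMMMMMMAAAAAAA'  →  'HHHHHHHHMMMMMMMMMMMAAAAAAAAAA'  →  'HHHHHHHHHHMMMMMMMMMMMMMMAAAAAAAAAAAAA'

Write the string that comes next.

HHHHHHHHHHHHMMMMMMMMMMMMMMMMMAAAAAAAAAAAAAAAA

Each string has the form H^{2n+2} M^{3n+2} A^{3n+1} (n = 1, 2, …).
For the next term, n = 5, so the run lengths are 12, 17, 16.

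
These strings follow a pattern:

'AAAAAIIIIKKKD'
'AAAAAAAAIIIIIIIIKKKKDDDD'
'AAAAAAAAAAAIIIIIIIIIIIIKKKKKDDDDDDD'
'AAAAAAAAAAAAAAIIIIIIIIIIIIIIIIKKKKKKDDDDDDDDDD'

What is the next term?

AAAAAAAAAAAAAAAAAIIIIIIIIIIIIIIIIIIIIKKKKKKKDDDDDDDDDDDDD

Reading off run lengths: A runs 5, 8, 11, 14; I runs 4, 8, 12, 16; K runs 3, 4, 5, 6; D runs 1, 4, 7, 10 — each is linear in n (n = 1, 2, …).
At n = 5 the blocks have lengths 17, 20, 7, 13.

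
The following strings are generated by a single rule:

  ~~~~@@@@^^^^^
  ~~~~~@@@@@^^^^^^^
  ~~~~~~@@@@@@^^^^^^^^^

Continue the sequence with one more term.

Each string has the form ~^{n+1} @^{n+1} ^^{2n-1}, where the shown terms are n = 3, 4, 5.
For the next term, n = 6, so the run lengths are 7, 7, 11.

~~~~~~~@@@@@@@^^^^^^^^^^^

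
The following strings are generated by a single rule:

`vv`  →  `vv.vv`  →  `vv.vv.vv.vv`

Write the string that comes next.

Every step duplicates the string with '.' between the halves.
One more doubling of vv.vv.vv.vv gives the answer.

vv.vv.vv.vv.vv.vv.vv.vv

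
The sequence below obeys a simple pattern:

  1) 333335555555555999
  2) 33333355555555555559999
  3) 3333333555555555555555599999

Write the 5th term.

33333333355555555555555555555559999999

The n-th term is n+2 3's then 3n+1 5's then n 9's, where the shown terms are n = 3, 4, 5.
For term 5, n = 7, so the run lengths are 9, 22, 7.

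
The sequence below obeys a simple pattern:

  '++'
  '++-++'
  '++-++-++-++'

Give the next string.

Every step duplicates the string with '-' between the halves.
So the next term is two copies of ++-++-++-++ with '-' between the halves.

++-++-++-++-++-++-++-++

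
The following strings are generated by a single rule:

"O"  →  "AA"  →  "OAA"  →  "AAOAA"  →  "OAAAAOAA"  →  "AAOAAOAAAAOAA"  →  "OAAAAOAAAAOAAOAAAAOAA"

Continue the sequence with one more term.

AAOAAOAAAAOAAOAAAAOAAAAOAAOAAAAOAA

This is a Fibonacci-style word recurrence s(k) = s(k−2)·s(k−1): e.g. O·AA = OAA.
So term 8 is AAOAAOAAAAOAA·OAAAAOAAAAOAAOAAAAOAA.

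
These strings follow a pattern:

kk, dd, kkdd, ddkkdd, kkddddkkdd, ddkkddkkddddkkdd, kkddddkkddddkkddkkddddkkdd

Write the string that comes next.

ddkkddkkddddkkddkkddddkkddddkkddkkddddkkdd

This is a Fibonacci-style word recurrence s(k) = s(k−2)·s(k−1): e.g. kk·dd = kkdd.
So term 8 is ddkkddkkddddkkdd·kkddddkkddddkkddkkddddkkdd.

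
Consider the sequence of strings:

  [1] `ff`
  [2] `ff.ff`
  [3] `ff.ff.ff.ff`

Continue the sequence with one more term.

s(k+1) = s(k)·.·s(k) — each term doubles the last with '.' between the halves.
So the next term is two copies of ff.ff.ff.ff with '.' between the halves.

ff.ff.ff.ff.ff.ff.ff.ff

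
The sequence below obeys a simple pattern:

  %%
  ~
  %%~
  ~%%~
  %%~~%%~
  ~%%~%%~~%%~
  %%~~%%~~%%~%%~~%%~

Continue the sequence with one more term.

Each term (from the third on) is the two preceding terms concatenated in order: term 3 = %%·~ = %%~.
So term 8 is ~%%~%%~~%%~·%%~~%%~~%%~%%~~%%~.

~%%~%%~~%%~%%~~%%~~%%~%%~~%%~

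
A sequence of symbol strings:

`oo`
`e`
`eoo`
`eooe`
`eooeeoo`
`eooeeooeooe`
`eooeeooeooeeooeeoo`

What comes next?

eooeeooeooeeooeeooeooeeooeooe

This is a Fibonacci-style word recurrence s(k) = s(k−1)·s(k−2): e.g. e·oo = eoo.
Continuing: eooeeooeooeeooeeoo · eooeeooeooe gives term 8.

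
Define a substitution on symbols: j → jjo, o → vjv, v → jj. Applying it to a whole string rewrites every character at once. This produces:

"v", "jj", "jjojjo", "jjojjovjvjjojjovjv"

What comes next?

φ(jjojjovjvjjojjovjv) expands symbol-by-symbol to jjo jjo vjv jjo jjo vjv jj jjo jj jjo jjo vjv jjo jjo vjv jj jjo jj; joining the 18 pieces gives the next term.

jjojjovjvjjojjovjvjjjjojjjjojjovjvjjojjovjvjjjjojj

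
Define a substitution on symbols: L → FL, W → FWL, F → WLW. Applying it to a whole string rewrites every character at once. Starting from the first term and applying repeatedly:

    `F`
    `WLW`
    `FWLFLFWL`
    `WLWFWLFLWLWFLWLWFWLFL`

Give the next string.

Rewriting the 21 symbols of WLWFWLFLWLWFLWLWFWLFL one by one yields FWL FL FWL WLW FWL FL WLW FL FWL FL FWL WLW FL FWL FL FWL WLW FWL FL WLW FL; concatenated:

FWLFLFWLWLWFWLFLWLWFLFWLFLFWLWLWFLFWLFLFWLWLWFWLFLWLWFL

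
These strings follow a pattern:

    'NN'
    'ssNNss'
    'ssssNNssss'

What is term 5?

ssssssssNNssssssss

Every step adds ss to the front and ss to the end of the previous string.
From ssssNNssss, 2 further steps: ssssNNssss → ssssssNNssssss → (answer).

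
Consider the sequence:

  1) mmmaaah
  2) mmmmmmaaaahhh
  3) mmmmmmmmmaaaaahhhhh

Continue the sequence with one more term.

mmmmmmmmmmmmaaaaaahhhhhhh

Reading off run lengths: m runs 3, 6, 9; a runs 3, 4, 5; h runs 1, 3, 5 — each is linear in n (n = 1, 2, …).
At n = 4 the blocks have lengths 12, 6, 7.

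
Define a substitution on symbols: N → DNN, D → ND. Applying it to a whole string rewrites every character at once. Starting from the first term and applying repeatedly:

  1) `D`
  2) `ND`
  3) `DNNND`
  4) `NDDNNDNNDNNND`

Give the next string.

φ(NDDNNDNNDNNND) expands symbol-by-symbol to DNN ND ND DNN DNN ND DNN DNN ND DNN DNN DNN ND; joining the 13 pieces gives the next term.

DNNNDNDDNNDNNNDDNNDNNNDDNNDNNDNNND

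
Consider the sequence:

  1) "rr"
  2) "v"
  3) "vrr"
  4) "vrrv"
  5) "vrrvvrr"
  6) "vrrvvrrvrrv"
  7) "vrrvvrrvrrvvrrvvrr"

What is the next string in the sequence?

vrrvvrrvrrvvrrvvrrvrrvvrrvrrv

This is a Fibonacci-style word recurrence s(k) = s(k−1)·s(k−2): e.g. v·rr = vrr.
The next term joins vrrvvrrvrrvvrrvvrr and vrrvvrrvrrv.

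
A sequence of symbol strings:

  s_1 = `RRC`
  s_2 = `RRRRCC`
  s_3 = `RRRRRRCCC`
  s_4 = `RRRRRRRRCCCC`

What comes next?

RRRRRRRRRRCCCCC

Reading off run lengths: R runs 2, 4, 6, 8; C runs 1, 2, 3, 4 — each is linear in n (n = 1, 2, …).
For the next term, n = 5, so the run lengths are 10, 5.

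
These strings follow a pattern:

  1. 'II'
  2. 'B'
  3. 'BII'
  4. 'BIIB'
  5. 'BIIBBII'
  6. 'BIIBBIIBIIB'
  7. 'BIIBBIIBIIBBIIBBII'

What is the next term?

BIIBBIIBIIBBIIBBIIBIIBBIIBIIB

This is a Fibonacci-style word recurrence s(k) = s(k−1)·s(k−2): e.g. B·II = BII.
Continuing: BIIBBIIBIIBBIIBBII · BIIBBIIBIIB gives term 8.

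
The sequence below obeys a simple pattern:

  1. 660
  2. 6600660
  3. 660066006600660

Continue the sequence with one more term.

6600660066006600660066006600660

Each string is two copies of the previous one joined by '0'.
So the next term is two copies of 660066006600660 with '0' between the halves.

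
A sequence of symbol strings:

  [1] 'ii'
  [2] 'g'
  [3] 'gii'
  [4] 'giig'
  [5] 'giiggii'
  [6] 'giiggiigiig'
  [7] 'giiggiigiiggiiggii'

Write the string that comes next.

giiggiigiiggiiggiigiiggiigiig

Each term (from the third on) is the previous term followed by the one before it: term 3 = g·ii = gii.
So term 8 is giiggiigiiggiiggii·giiggiigiig.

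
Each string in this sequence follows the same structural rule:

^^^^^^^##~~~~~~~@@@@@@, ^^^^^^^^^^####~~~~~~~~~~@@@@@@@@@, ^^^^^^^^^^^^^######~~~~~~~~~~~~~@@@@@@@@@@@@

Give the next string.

^^^^^^^^^^^^^^^^########~~~~~~~~~~~~~~~~@@@@@@@@@@@@@@@

The n-th term is 3n+1 ^'s then 2n-2 #'s then 3n+1 ~'s then 3n @'s, where the shown terms are n = 2, 3, 4.
For the next term, n = 5, so the run lengths are 16, 8, 16, 15.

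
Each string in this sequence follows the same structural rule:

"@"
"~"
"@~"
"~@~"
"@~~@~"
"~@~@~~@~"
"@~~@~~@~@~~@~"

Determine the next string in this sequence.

Each term (from the third on) is the two preceding terms concatenated in order: term 3 = @·~ = @~.
Continuing: ~@~@~~@~ · @~~@~~@~@~~@~ gives term 8.

~@~@~~@~@~~@~~@~@~~@~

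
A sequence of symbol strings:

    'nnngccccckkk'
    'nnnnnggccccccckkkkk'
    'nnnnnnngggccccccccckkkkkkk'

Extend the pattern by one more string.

Each string has the form n^{2n+1} g^{n} c^{2n+3} k^{2n+1} (n = 1, 2, …).
At n = 4 the blocks have lengths 9, 4, 11, 9.

nnnnnnnnnggggccccccccccckkkkkkkkk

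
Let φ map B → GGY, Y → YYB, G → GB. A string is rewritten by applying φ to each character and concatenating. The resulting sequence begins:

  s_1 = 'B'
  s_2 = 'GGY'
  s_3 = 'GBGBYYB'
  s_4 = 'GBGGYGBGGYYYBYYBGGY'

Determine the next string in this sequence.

Applying the rule to each of the 19 symbols of GBGGYGBGGYYYBYYBGGY gives the pieces GB GGY GB GB YYB GB GGY GB GB YYB YYB YYB GGY YYB YYB GGY GB GB YYB, which concatenate to the answer.

GBGGYGBGBYYBGBGGYGBGBYYBYYBYYBGGYYYBYYBGGYGBGBYYB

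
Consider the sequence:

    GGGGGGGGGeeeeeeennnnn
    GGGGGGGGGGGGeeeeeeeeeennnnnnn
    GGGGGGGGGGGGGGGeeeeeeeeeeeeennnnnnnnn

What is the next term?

GGGGGGGGGGGGGGGGGGeeeeeeeeeeeeeeeennnnnnnnnnn

Term n consists of 3n+3 G's, followed by 3n+1 e's, followed by 2n+1 n's, where the shown terms are n = 2, 3, 4.
For the next term, n = 5, so the run lengths are 18, 16, 11.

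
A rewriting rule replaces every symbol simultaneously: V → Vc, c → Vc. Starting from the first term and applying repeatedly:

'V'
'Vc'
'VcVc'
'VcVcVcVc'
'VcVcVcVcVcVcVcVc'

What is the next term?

Rewriting the 16 symbols of VcVcVcVcVcVcVcVc one by one yields Vc Vc Vc Vc Vc Vc Vc Vc Vc Vc Vc Vc Vc Vc Vc Vc; concatenated:

VcVcVcVcVcVcVcVcVcVcVcVcVcVcVcVc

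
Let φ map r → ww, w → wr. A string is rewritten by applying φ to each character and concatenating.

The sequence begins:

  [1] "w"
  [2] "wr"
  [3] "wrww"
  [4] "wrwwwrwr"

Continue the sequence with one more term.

wrwwwrwrwrwwwrww

Rewriting each symbol of wrwwwrwr: w→wr, r→ww, w→wr, w→wr, w→wr, r→ww, w→wr, r→ww, which concatenates to wr ww wr wr wr ww wr ww.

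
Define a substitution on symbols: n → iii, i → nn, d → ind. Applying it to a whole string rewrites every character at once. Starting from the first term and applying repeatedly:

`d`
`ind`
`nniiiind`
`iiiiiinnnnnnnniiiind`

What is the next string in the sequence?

Rewriting the 20 symbols of iiiiiinnnnnnnniiiind one by one yields nn nn nn nn nn nn iii iii iii iii iii iii iii iii nn nn nn nn iii ind; concatenated:

nnnnnnnnnnnniiiiiiiiiiiiiiiiiiiiiiiinnnnnnnniiiind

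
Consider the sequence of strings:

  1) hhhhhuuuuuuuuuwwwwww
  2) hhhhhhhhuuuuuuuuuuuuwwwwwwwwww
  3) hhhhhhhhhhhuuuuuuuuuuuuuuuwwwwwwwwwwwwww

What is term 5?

hhhhhhhhhhhhhhhhhuuuuuuuuuuuuuuuuuuuuuwwwwwwwwwwwwwwwwwwwwww

Reading off run lengths: h runs 5, 8, 11; u runs 9, 12, 15; w runs 6, 10, 14 — each is linear in n, where the shown terms are n = 2, 3, 4.
Setting n = 6 gives 17, 21, 22 characters in each block.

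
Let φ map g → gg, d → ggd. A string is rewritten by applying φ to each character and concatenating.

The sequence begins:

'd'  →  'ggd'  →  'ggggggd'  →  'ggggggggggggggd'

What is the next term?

Applying the rule to each of the 15 symbols of ggggggggggggggd gives the pieces gg gg gg gg gg gg gg gg gg gg gg gg gg gg ggd, which concatenate to the answer.

ggggggggggggggggggggggggggggggd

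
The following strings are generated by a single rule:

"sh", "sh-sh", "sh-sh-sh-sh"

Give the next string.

sh-sh-sh-sh-sh-sh-sh-sh

s(k+1) = s(k)·-·s(k) — each term doubles the last with '-' between the halves.
So the next term is two copies of sh-sh-sh-sh with '-' between the halves.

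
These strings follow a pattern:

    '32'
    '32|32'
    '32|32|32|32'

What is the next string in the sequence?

32|32|32|32|32|32|32|32

Each string is two copies of the previous one joined by '|'.
One more doubling of 32|32|32|32 gives the answer.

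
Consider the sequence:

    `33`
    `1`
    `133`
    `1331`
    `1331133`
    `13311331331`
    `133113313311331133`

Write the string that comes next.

13311331331133113313311331331

Each term (from the third on) is the previous term followed by the one before it: term 3 = 1·33 = 133.
Continuing: 133113313311331133 · 13311331331 gives term 8.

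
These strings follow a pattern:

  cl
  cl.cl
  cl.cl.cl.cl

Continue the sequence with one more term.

Every step duplicates the string with '.' between the halves.
Doubling cl.cl.cl.cl with '.' between the halves:

cl.cl.cl.cl.cl.cl.cl.cl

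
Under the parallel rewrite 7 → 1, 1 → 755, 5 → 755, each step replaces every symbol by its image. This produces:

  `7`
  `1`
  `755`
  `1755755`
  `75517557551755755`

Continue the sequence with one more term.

Rewriting the 17 symbols of 75517557551755755 one by one yields 1 755 755 755 1 755 755 1 755 755 755 1 755 755 1 755 755; concatenated:

17557557551755755175575575517557551755755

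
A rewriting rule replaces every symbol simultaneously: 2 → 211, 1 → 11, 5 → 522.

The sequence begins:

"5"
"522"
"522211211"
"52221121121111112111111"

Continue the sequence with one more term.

Replace each of the 23 characters of 52221121121111112111111 in place — 522 211 211 211 11 11 211 11 11 211 11 11 11 11 11 11 211 11 11 11 11 11 11 — and concatenate.

52221121121111112111111211111111111111211111111111111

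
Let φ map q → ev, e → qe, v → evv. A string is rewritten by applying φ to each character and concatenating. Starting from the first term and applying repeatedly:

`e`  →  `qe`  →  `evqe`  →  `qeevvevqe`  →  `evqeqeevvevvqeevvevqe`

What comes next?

φ(evqeqeevvevvqeevvevqe) expands symbol-by-symbol to qe evv ev qe ev qe qe evv evv qe evv evv ev qe qe evv evv qe evv ev qe; joining the 21 pieces gives the next term.

qeevvevqeevqeqeevvevvqeevvevvevqeqeevvevvqeevvevqe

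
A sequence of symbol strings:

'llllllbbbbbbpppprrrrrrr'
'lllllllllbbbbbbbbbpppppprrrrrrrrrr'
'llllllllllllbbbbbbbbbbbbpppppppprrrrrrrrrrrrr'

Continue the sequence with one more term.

lllllllllllllllbbbbbbbbbbbbbbbpppppppppprrrrrrrrrrrrrrrr

Term n consists of 3n l's, followed by 3n b's, followed by 2n p's, followed by 3n+1 r's, where the shown terms are n = 2, 3, 4.
At n = 5 the blocks have lengths 15, 15, 10, 16.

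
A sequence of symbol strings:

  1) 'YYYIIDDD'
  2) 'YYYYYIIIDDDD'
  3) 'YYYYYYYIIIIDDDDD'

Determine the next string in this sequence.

YYYYYYYYYIIIIIDDDDDD

Term n consists of 2n-1 Y's, followed by n I's, followed by n+1 D's, where the shown terms are n = 2, 3, 4.
At n = 5 the blocks have lengths 9, 5, 6.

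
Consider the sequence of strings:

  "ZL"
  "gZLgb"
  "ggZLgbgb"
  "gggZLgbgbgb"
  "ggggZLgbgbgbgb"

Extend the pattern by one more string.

s(k+1) = g·s(k)·gb, so each term gains g as a prefix and gb as a suffix.
Applying this once more to ggggZLgbgbgbgb:

gggggZLgbgbgbgbgb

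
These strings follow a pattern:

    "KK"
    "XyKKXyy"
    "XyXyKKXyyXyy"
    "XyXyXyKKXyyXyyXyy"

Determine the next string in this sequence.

Every step adds Xy to the front and Xyy to the end of the previous string.
Applying this once more to XyXyXyKKXyyXyyXyy:

XyXyXyXyKKXyyXyyXyyXyy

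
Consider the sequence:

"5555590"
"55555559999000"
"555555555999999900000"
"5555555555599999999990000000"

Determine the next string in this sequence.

The n-th term is 2n+3 5's then 3n-2 9's then 2n-1 0's (n = 1, 2, …).
For the next term, n = 5, so the run lengths are 13, 13, 9.

55555555555559999999999999000000000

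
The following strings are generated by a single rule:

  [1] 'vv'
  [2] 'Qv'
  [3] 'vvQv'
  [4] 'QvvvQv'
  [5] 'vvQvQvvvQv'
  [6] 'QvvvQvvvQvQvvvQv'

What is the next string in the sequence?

vvQvQvvvQvQvvvQvvvQvQvvvQv

From term 3 onward, concatenate the second-to-last term with the last: vv·Qv = vvQv, Qv·vvQv = QvvvQv, …
So term 7 is vvQvQvvvQv·QvvvQvvvQvQvvvQv.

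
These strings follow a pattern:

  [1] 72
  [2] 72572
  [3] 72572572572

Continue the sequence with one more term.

s(k+1) = s(k)·5·s(k) — each term doubles the last with '5' between the halves.
Doubling 72572572572 with '5' between the halves:

72572572572572572572572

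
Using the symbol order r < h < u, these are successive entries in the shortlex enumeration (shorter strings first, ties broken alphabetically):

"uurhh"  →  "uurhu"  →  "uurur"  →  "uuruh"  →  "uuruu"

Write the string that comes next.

The successor of uuruu increments the rightmost position that isn't already u and resets every position after it to r.

uuhrr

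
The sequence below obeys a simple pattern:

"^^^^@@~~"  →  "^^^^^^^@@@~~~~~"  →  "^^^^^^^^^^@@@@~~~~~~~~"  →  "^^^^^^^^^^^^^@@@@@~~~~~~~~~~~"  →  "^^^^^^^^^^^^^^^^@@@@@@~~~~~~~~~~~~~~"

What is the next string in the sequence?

Term n consists of 3n+1 ^'s, followed by n+1 @'s, followed by 3n-1 ~'s (n = 1, 2, …).
Setting n = 6 gives 19, 7, 17 characters in each block.

^^^^^^^^^^^^^^^^^^^@@@@@@@~~~~~~~~~~~~~~~~~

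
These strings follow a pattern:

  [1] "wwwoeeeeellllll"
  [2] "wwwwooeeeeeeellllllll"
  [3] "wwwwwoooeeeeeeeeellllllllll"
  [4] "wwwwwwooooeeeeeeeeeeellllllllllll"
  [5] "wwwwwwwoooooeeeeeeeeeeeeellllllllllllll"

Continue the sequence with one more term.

Term n consists of n+1 w's, followed by n-1 o's, followed by 2n+1 e's, followed by 2n+2 l's, where the shown terms are n = 2, 3, 4, 5, 6.
Setting n = 7 gives 8, 6, 15, 16 characters in each block.

wwwwwwwwooooooeeeeeeeeeeeeeeellllllllllllllll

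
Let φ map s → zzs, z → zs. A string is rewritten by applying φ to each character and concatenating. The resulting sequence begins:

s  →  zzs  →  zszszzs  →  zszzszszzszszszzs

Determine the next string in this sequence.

zszzszszszzszszzszszszzszszzszszzszszszzs

Replace each of the 17 characters of zszzszszzszszszzs in place — zs zzs zs zs zzs zs zzs zs zs zzs zs zzs zs zzs zs zs zzs — and concatenate.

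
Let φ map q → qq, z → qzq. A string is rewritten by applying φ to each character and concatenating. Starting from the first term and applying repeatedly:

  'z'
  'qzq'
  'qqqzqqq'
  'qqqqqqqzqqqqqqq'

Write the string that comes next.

Replace each of the 15 characters of qqqqqqqzqqqqqqq in place — qq qq qq qq qq qq qq qzq qq qq qq qq qq qq qq — and concatenate.

qqqqqqqqqqqqqqqzqqqqqqqqqqqqqqq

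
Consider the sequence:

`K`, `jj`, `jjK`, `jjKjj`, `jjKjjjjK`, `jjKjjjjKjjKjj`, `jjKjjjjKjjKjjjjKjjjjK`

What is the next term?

jjKjjjjKjjKjjjjKjjjjKjjKjjjjKjjKjj

This is a Fibonacci-style word recurrence s(k) = s(k−1)·s(k−2): e.g. jj·K = jjK.
The next term joins jjKjjjjKjjKjjjjKjjjjK and jjKjjjjKjjKjj.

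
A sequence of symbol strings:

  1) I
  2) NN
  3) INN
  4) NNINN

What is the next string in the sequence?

Each term (from the third on) is the two preceding terms concatenated in order: term 3 = I·NN = INN.
So term 5 is INN·NNINN.

INNNNINN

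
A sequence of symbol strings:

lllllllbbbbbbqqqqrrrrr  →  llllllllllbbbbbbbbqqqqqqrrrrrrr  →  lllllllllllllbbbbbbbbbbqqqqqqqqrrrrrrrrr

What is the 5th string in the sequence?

The n-th term is 3n+1 l's then 2n+2 b's then 2n q's then 2n+1 r's, where the shown terms are n = 2, 3, 4.
At n = 6 the blocks have lengths 19, 14, 12, 13.

lllllllllllllllllllbbbbbbbbbbbbbbqqqqqqqqqqqqrrrrrrrrrrrrr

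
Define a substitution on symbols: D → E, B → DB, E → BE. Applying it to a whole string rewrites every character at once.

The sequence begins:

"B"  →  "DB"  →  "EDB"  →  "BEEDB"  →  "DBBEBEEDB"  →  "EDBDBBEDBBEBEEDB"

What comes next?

Replace each of the 16 characters of EDBDBBEDBBEBEEDB in place — BE E DB E DB DB BE E DB DB BE DB BE BE E DB — and concatenate.

BEEDBEDBDBBEEDBDBBEDBBEBEEDB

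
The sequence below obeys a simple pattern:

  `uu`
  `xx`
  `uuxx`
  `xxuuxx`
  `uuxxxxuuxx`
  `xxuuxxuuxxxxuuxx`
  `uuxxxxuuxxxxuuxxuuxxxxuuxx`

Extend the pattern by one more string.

xxuuxxuuxxxxuuxxuuxxxxuuxxxxuuxxuuxxxxuuxx

This is a Fibonacci-style word recurrence s(k) = s(k−2)·s(k−1): e.g. uu·xx = uuxx.
So term 8 is xxuuxxuuxxxxuuxx·uuxxxxuuxxxxuuxxuuxxxxuuxx.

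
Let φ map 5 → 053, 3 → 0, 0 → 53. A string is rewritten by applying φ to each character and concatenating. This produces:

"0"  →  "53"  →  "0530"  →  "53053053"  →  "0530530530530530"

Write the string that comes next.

53053053053053053053053053053053

Applying the rule to each of the 16 symbols of 0530530530530530 gives the pieces 53 053 0 53 053 0 53 053 0 53 053 0 53 053 0 53, which concatenate to the answer.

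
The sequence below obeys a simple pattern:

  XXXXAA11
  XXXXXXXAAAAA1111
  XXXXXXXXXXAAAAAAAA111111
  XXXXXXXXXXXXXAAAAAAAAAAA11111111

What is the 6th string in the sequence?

XXXXXXXXXXXXXXXXXXXAAAAAAAAAAAAAAAAA111111111111

The n-th term is 3n+1 X's then 3n-1 A's then 2n 1's (n = 1, 2, …).
Setting n = 6 gives 19, 17, 12 characters in each block.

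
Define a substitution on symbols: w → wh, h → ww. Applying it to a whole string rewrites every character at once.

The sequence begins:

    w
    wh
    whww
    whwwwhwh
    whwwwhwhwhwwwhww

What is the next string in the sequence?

whwwwhwhwhwwwhwwwhwwwhwhwhwwwhwh

Applying the rule to each of the 16 symbols of whwwwhwhwhwwwhww gives the pieces wh ww wh wh wh ww wh ww wh ww wh wh wh ww wh wh, which concatenate to the answer.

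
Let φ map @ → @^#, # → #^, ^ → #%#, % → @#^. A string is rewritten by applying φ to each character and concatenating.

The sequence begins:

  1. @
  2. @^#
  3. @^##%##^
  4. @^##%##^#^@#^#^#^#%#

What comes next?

Applying the rule to each of the 20 symbols of @^##%##^#^@#^#^#^#%# gives the pieces @^# #%# #^ #^ @#^ #^ #^ #%# #^ #%# @^# #^ #%# #^ #%# #^ #%# #^ @#^ #^, which concatenate to the answer.

@^##%##^#^@#^#^#^#%##^#%#@^##^#%##^#%##^#%##^@#^#^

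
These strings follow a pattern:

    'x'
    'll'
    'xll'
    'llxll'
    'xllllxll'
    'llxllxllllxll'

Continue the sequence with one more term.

From term 3 onward, concatenate the second-to-last term with the last: x·ll = xll, ll·xll = llxll, …
Continuing: xllllxll · llxllxllllxll gives term 7.

xllllxllllxllxllllxll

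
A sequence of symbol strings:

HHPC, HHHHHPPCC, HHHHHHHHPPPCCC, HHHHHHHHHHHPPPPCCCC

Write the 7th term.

HHHHHHHHHHHHHHHHHHHHPPPPPPPCCCCCCC

Each string has the form H^{3n-1} P^{n} C^{n} (n = 1, 2, …).
For term 7, n = 7, so the run lengths are 20, 7, 7.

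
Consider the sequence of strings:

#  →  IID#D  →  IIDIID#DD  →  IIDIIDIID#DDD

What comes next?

Every step adds IID to the front and D to the end of the previous string.
One more step from IIDIIDIID#DDD gives the answer.

IIDIIDIIDIID#DDDD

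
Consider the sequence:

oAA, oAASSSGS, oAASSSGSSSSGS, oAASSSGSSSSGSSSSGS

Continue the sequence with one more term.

The strings grow by a fixed suffix SSSGS each time.
One more step from oAASSSGSSSSGSSSSGS gives the answer.

oAASSSGSSSSGSSSSGSSSSGS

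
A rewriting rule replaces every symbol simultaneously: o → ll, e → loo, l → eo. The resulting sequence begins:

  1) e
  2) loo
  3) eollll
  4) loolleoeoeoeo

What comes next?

eolllleoeoloollloollloolllooll

φ(loolleoeoeoeo) expands symbol-by-symbol to eo ll ll eo eo loo ll loo ll loo ll loo ll; joining the 13 pieces gives the next term.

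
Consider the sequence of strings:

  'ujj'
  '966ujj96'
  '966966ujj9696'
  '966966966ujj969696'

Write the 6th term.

Every step adds 966 to the front and 96 to the end of the previous string.
From 966966966ujj969696, 2 further steps: 966966966ujj969696 → 966966966966ujj96969696 → (answer).

966966966966966ujj9696969696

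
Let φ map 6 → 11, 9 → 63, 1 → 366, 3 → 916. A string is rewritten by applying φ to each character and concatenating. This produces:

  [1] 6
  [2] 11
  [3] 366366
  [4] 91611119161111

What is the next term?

63366113663663663666336611366366366366

Applying the rule to each of the 14 symbols of 91611119161111 gives the pieces 63 366 11 366 366 366 366 63 366 11 366 366 366 366, which concatenate to the answer.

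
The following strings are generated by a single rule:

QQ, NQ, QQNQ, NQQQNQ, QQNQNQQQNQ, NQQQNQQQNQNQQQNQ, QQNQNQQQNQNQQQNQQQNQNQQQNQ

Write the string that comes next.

From term 3 onward, concatenate the second-to-last term with the last: QQ·NQ = QQNQ, NQ·QQNQ = NQQQNQ, …
Continuing: NQQQNQQQNQNQQQNQ · QQNQNQQQNQNQQQNQQQNQNQQQNQ gives term 8.

NQQQNQQQNQNQQQNQQQNQNQQQNQNQQQNQQQNQNQQQNQ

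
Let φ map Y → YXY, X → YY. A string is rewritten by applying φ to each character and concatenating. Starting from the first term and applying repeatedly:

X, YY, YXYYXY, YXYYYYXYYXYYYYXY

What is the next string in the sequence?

YXYYYYXYYXYYXYYXYYYYXYYXYYYYXYYXYYXYYXYYYYXY

Replace each of the 16 characters of YXYYYYXYYXYYYYXY in place — YXY YY YXY YXY YXY YXY YY YXY YXY YY YXY YXY YXY YXY YY YXY — and concatenate.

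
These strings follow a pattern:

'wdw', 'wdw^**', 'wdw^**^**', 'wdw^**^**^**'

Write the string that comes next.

wdw^**^**^**^**

Every step adds ^** to the end: s(k+1) = s(k)·^**.
So the next term is wdw^**^**^**·^**.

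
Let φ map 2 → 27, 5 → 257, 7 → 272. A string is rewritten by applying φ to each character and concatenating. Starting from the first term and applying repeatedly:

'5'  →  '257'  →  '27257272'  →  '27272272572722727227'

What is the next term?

2727227272272727227257272272722727272272722727272

Replace each of the 20 characters of 27272272572722727227 in place — 27 272 27 272 27 27 272 27 257 272 27 272 27 27 272 27 272 27 27 272 — and concatenate.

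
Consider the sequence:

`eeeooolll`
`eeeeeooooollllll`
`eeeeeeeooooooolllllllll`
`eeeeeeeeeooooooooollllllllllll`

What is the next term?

eeeeeeeeeeeooooooooooolllllllllllllll

Term n consists of 2n+1 e's, followed by 2n+1 o's, followed by 3n l's (n = 1, 2, …).
At n = 5 the blocks have lengths 11, 11, 15.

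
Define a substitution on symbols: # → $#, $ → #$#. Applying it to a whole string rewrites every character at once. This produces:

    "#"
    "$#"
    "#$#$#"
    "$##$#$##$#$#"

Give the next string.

#$#$#$##$#$##$#$#$##$#$##$#$#

Expanding $##$#$##$#$#: $→#$#, #→$#, #→$#, $→#$#, #→$#, $→#$#, #→$#, #→$#, $→#$#, #→$#, $→#$#, #→$#. Concatenated: #$# $# $# #$# $# #$# $# $# #$# $# #$# $#.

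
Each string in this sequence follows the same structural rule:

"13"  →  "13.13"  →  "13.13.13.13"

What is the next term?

13.13.13.13.13.13.13.13

Each string is two copies of the previous one joined by '.'.
So the next term is two copies of 13.13.13.13 with '.' between the halves.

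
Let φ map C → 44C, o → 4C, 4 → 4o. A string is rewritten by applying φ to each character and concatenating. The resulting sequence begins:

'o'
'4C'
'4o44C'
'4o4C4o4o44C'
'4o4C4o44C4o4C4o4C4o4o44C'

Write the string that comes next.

Rewriting the 24 symbols of 4o4C4o44C4o4C4o4C4o4o44C one by one yields 4o 4C 4o 44C 4o 4C 4o 4o 44C 4o 4C 4o 44C 4o 4C 4o 44C 4o 4C 4o 4C 4o 4o 44C; concatenated:

4o4C4o44C4o4C4o4o44C4o4C4o44C4o4C4o44C4o4C4o4C4o4o44C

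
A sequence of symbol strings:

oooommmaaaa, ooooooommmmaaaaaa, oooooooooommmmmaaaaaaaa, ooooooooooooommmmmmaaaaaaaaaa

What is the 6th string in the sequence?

ooooooooooooooooooommmmmmmmaaaaaaaaaaaaaa

Reading off run lengths: o runs 4, 7, 10, 13; m runs 3, 4, 5, 6; a runs 4, 6, 8, 10 — each is linear in n (n = 1, 2, …).
Setting n = 6 gives 19, 8, 14 characters in each block.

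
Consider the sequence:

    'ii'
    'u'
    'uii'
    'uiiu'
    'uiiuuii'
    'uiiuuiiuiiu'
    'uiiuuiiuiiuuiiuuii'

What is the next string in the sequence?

Each term (from the third on) is the previous term followed by the one before it: term 3 = u·ii = uii.
Continuing: uiiuuiiuiiuuiiuuii · uiiuuiiuiiu gives term 8.

uiiuuiiuiiuuiiuuiiuiiuuiiuiiu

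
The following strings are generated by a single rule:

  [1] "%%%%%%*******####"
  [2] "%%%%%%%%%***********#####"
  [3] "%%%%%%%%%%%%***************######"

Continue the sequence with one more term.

Term n consists of 3n %'s, followed by 4n-1 *'s, followed by n+2 #'s, where the shown terms are n = 2, 3, 4.
At n = 5 the blocks have lengths 15, 19, 7.

%%%%%%%%%%%%%%%*******************#######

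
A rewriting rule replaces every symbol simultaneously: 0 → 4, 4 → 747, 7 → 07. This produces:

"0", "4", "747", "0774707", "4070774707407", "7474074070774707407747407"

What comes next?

077470774740774740740707747074077474070774707747407

Applying the rule to each of the 25 symbols of 7474074070774707407747407 gives the pieces 07 747 07 747 4 07 747 4 07 4 07 07 747 07 4 07 747 4 07 07 747 07 747 4 07, which concatenate to the answer.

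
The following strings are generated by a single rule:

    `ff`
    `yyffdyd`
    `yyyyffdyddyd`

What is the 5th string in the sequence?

yyyyyyyyffdyddyddyddyd

Each term wraps the previous one in yy on the left and dyd on the right.
From yyyyffdyddyd, 2 further steps: yyyyffdyddyd → yyyyyyffdyddyddyd → (answer).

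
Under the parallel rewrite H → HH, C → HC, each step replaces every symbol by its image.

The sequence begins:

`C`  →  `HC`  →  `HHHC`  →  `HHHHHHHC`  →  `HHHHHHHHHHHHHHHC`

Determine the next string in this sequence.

Applying the rule to each of the 16 symbols of HHHHHHHHHHHHHHHC gives the pieces HH HH HH HH HH HH HH HH HH HH HH HH HH HH HH HC, which concatenate to the answer.

HHHHHHHHHHHHHHHHHHHHHHHHHHHHHHHC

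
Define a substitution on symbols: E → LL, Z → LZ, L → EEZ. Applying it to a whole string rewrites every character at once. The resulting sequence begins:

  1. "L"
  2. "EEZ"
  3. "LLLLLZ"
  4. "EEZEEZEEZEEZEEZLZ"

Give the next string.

Replace each of the 17 characters of EEZEEZEEZEEZEEZLZ in place — LL LL LZ LL LL LZ LL LL LZ LL LL LZ LL LL LZ EEZ LZ — and concatenate.

LLLLLZLLLLLZLLLLLZLLLLLZLLLLLZEEZLZ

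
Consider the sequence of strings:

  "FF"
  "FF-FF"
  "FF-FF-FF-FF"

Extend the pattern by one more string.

Every step duplicates the string with '-' between the halves.
So the next term is two copies of FF-FF-FF-FF with '-' between the halves.

FF-FF-FF-FF-FF-FF-FF-FF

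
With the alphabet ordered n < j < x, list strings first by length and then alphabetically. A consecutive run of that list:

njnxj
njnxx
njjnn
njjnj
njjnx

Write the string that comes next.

njjjn

Treat njjnx as a base-3 numeral over the given alphabet and add one, carrying through any trailing x's.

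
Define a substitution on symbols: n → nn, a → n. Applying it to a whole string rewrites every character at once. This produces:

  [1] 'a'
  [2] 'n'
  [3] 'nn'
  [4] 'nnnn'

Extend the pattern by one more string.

nnnnnnnn

Expanding nnnn: n→nn, n→nn, n→nn, n→nn. Concatenated: nn nn nn nn.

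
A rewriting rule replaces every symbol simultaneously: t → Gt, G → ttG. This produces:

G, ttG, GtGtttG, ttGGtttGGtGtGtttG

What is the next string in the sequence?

GtGtttGttGGtGtGtttGttGGtttGGtttGGtGtGtttG

Applying the rule to each of the 17 symbols of ttGGtttGGtGtGtttG gives the pieces Gt Gt ttG ttG Gt Gt Gt ttG ttG Gt ttG Gt ttG Gt Gt Gt ttG, which concatenate to the answer.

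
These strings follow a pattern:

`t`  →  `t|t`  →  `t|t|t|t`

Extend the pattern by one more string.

Every step duplicates the string with '|' between the halves.
So the next term is two copies of t|t|t|t with '|' between the halves.

t|t|t|t|t|t|t|t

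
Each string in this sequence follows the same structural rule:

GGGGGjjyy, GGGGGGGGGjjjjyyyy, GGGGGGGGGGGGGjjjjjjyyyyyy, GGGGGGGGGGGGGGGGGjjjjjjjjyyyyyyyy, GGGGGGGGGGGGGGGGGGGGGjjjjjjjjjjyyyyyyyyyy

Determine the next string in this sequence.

Reading off run lengths: G runs 5, 9, 13, 17, 21; j runs 2, 4, 6, 8, 10; y runs 2, 4, 6, 8, 10 — each is linear in n (n = 1, 2, …).
At n = 6 the blocks have lengths 25, 12, 12.

GGGGGGGGGGGGGGGGGGGGGGGGGjjjjjjjjjjjjyyyyyyyyyyyy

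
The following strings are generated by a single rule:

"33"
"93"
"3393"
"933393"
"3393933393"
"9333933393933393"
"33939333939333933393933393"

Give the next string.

933393339393339333939333939333933393933393

This is a Fibonacci-style word recurrence s(k) = s(k−2)·s(k−1): e.g. 33·93 = 3393.
Continuing: 9333933393933393 · 33939333939333933393933393 gives term 8.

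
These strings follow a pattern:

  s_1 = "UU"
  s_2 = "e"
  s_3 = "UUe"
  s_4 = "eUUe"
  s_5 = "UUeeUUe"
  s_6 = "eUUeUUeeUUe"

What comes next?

This is a Fibonacci-style word recurrence s(k) = s(k−2)·s(k−1): e.g. UU·e = UUe.
So term 7 is UUeeUUe·eUUeUUeeUUe.

UUeeUUeeUUeUUeeUUe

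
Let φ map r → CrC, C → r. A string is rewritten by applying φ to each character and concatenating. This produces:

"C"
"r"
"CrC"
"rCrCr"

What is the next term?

Rewriting each symbol of rCrCr: r→CrC, C→r, r→CrC, C→r, r→CrC, which concatenates to CrC r CrC r CrC.

CrCrCrCrCrC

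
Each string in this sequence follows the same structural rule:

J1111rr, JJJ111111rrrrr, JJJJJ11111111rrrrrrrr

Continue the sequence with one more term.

JJJJJJJ1111111111rrrrrrrrrrr

Term n consists of 2n-1 J's, followed by 2n+2 1's, followed by 3n-1 r's (n = 1, 2, …).
Setting n = 4 gives 7, 10, 11 characters in each block.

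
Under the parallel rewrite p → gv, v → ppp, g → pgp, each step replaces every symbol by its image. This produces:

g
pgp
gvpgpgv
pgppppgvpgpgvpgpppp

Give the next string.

gvpgpgvgvgvgvpgppppgvpgpgvpgppppgvpgpgvgvgvgv

φ(pgppppgvpgpgvpgpppp) expands symbol-by-symbol to gv pgp gv gv gv gv pgp ppp gv pgp gv pgp ppp gv pgp gv gv gv gv; joining the 19 pieces gives the next term.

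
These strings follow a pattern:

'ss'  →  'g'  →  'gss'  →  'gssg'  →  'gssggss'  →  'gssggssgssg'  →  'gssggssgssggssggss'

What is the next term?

gssggssgssggssggssgssggssgssg

This is a Fibonacci-style word recurrence s(k) = s(k−1)·s(k−2): e.g. g·ss = gss.
So term 8 is gssggssgssggssggss·gssggssgssg.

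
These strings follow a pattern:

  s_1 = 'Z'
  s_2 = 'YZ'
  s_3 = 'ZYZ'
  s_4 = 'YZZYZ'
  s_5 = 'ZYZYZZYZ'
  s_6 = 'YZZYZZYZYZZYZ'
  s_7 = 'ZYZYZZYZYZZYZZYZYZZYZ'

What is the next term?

From term 3 onward, concatenate the second-to-last term with the last: Z·YZ = ZYZ, YZ·ZYZ = YZZYZ, …
The next term joins YZZYZZYZYZZYZ and ZYZYZZYZYZZYZZYZYZZYZ.

YZZYZZYZYZZYZZYZYZZYZYZZYZZYZYZZYZ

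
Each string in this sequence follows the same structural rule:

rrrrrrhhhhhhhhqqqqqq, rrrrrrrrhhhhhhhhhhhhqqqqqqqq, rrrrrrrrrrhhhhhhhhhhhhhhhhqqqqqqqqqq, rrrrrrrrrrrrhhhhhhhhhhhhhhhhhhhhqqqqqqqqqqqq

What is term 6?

Each string has the form r^{2n+2} h^{4n} q^{2n+2}, where the shown terms are n = 2, 3, 4, 5.
For term 6, n = 7, so the run lengths are 16, 28, 16.

rrrrrrrrrrrrrrrrhhhhhhhhhhhhhhhhhhhhhhhhhhhhqqqqqqqqqqqqqqqq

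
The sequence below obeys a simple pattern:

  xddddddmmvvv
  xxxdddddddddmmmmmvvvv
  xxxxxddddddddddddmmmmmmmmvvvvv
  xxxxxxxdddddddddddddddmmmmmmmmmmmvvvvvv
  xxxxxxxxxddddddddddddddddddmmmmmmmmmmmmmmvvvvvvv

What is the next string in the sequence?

xxxxxxxxxxxdddddddddddddddddddddmmmmmmmmmmmmmmmmmvvvvvvvv

The n-th term is 2n-1 x's then 3n+3 d's then 3n-1 m's then n+2 v's (n = 1, 2, …).
At n = 6 the blocks have lengths 11, 21, 17, 8.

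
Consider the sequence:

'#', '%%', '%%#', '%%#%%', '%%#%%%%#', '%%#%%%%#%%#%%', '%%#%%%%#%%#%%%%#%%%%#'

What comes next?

Each term (from the third on) is the previous term followed by the one before it: term 3 = %%·# = %%#.
The next term joins %%#%%%%#%%#%%%%#%%%%# and %%#%%%%#%%#%%.

%%#%%%%#%%#%%%%#%%%%#%%#%%%%#%%#%%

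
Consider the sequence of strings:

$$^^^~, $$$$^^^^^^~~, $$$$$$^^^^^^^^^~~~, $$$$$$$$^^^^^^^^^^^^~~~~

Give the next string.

$$$$$$$$$$^^^^^^^^^^^^^^^~~~~~

The n-th term is 2n $'s then 3n ^'s then n ~'s (n = 1, 2, …).
Setting n = 5 gives 10, 15, 5 characters in each block.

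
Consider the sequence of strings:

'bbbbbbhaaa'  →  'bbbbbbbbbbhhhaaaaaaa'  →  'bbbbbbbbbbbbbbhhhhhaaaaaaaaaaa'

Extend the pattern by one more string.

Term n consists of 4n+2 b's, followed by 2n-1 h's, followed by 4n-1 a's (n = 1, 2, …).
Setting n = 4 gives 18, 7, 15 characters in each block.

bbbbbbbbbbbbbbbbbbhhhhhhhaaaaaaaaaaaaaaa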